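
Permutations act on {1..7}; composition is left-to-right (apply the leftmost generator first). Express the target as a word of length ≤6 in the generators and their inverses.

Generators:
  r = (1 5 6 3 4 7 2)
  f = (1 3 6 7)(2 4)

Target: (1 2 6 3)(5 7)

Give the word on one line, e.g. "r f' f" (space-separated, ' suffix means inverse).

  after r': (1 2 7 4 3 6 5)
  after f: (1 4 6 5 3 7 2)
  after r: (1 7)(2 5 4 3)
  after r: (1 2 6 3)(5 7)

r' f r r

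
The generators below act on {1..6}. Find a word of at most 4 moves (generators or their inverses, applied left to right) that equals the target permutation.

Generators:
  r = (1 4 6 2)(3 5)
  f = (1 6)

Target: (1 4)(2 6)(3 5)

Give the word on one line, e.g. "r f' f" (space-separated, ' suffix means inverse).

r f'

  after r: (1 4 6 2)(3 5)
  after f': (1 4)(2 6)(3 5)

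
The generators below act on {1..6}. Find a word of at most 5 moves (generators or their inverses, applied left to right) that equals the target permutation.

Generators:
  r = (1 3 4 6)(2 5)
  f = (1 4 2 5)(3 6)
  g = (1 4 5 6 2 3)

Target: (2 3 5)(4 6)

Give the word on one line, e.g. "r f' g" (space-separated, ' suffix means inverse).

  after f: (1 4 2 5)(3 6)
  after g: (1 5 4 3 2 6)
  after f: (2 3 5)(4 6)

f g f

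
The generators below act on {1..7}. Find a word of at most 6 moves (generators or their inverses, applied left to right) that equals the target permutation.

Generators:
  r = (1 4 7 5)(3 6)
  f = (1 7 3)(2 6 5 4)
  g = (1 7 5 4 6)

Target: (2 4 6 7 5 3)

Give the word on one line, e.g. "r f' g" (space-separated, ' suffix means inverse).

  after r: (1 4 7 5)(3 6)
  after f': (1 5 3 2 4)(6 7)
  after g': (1 7 4 6)(2 5 3)
  after r': (1 4 3 2 7)(5 6)
  after r': (2 4 6 7 5 3)

r f' g' r' r'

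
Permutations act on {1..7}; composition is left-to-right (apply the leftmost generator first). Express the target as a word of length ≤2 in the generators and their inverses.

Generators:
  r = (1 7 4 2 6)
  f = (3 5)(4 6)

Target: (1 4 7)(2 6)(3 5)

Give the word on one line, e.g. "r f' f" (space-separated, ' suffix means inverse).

r' f

  after r': (1 6 2 4 7)
  after f: (1 4 7)(2 6)(3 5)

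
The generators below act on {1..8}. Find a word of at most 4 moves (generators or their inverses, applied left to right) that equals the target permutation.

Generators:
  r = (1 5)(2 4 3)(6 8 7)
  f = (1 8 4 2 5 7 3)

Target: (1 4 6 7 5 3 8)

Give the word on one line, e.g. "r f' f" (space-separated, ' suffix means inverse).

f' r r

  after f': (1 3 7 5 2 4 8)
  after r: (1 2 3 6 8 5 4 7)
  after r: (1 4 6 7 5 3 8)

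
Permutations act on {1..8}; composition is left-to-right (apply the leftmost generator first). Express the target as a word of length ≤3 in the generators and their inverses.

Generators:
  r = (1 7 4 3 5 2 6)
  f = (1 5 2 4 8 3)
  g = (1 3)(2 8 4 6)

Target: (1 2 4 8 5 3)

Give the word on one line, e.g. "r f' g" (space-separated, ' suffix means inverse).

  after g': (1 3)(2 6 4 8)
  after f': (1 8 5)(2 6)
  after g': (1 2 4 8 5 3)

g' f' g'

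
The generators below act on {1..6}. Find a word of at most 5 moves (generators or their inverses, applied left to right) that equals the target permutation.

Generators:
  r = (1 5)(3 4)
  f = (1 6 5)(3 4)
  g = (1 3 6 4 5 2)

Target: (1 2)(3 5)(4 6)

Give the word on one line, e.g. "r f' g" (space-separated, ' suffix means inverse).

  after g: (1 3 6 4 5 2)
  after r: (1 4)(2 5)(3 6)
  after g: (1 5)(3 4)
  after g: (1 2)(3 5)(4 6)

g r g g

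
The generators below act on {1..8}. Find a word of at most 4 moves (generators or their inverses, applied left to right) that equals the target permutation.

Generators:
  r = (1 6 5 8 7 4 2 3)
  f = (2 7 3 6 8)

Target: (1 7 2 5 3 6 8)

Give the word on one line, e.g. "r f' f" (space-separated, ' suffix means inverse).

r f r

  after r: (1 6 5 8 7 4 2 3)
  after f: (1 8 3)(2 6 5)(4 7)
  after r: (1 7 2 5 3 6 8)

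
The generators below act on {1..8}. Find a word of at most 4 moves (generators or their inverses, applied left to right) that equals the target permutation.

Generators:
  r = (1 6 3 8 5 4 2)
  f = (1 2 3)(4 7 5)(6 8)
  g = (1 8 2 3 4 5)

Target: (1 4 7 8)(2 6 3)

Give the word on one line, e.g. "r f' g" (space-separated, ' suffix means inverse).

  after f: (1 2 3)(4 7 5)(6 8)
  after r': (1 4 7 8)(2 6 3)

f r'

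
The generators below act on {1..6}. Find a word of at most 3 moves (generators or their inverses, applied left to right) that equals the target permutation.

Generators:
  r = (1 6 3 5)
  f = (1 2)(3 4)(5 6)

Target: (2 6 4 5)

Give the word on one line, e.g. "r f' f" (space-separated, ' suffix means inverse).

f r' f

  after f: (1 2)(3 4)(5 6)
  after r': (1 2 5)(3 4 6)
  after f: (2 6 4 5)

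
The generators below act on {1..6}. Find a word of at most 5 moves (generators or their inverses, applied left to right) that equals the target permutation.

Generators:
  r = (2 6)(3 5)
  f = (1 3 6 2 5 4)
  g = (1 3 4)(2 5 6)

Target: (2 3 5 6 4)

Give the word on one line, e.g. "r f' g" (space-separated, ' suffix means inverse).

  after f': (1 4 5 2 6 3)
  after r': (1 4 3)(5 6)
  after f: (2 5)(4 6)
  after r: (2 3 5 6 4)

f' r' f r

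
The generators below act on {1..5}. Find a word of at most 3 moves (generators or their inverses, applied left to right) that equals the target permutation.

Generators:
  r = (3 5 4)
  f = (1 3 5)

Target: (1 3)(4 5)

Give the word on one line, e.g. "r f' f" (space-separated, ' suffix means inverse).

  after r: (3 5 4)
  after f: (1 3)(4 5)

r f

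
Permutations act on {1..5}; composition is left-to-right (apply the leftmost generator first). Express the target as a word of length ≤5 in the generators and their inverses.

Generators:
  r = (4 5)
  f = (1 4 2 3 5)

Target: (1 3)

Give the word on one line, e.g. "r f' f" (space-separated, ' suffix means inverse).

  after f: (1 4 2 3 5)
  after r: (1 5)(2 3 4)
  after r: (1 4 2 3 5)
  after r: (1 5)(2 3 4)
  after f': (1 3)

f r r r f'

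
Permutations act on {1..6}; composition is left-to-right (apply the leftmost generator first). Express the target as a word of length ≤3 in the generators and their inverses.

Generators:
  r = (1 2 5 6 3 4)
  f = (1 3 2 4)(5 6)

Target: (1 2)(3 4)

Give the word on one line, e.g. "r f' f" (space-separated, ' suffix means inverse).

f f

  after f: (1 3 2 4)(5 6)
  after f: (1 2)(3 4)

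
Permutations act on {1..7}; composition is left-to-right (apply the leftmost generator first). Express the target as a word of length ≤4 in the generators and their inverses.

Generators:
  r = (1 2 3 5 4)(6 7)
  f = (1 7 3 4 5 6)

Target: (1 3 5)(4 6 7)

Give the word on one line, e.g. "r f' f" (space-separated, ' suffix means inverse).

  after f: (1 7 3 4 5 6)
  after f: (1 3 5)(4 6 7)

f f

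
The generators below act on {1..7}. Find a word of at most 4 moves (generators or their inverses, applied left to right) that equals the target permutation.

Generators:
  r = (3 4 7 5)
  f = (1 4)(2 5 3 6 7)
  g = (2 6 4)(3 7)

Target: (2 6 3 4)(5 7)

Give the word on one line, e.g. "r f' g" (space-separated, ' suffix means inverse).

g r'

  after g: (2 6 4)(3 7)
  after r': (2 6 3 4)(5 7)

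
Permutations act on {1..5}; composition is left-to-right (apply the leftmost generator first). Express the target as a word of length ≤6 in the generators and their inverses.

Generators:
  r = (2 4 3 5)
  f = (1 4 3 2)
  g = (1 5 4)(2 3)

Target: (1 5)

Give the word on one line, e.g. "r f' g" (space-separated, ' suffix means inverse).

g r r g g

  after g: (1 5 4)(2 3)
  after r: (1 2 5 3 4)
  after r: (1 4)
  after g: (2 3)(4 5)
  after g: (1 5)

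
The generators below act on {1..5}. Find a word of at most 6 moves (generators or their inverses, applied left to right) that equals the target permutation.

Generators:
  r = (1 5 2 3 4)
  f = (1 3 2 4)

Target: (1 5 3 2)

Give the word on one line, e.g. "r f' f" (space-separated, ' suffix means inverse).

r' r' f' r

  after r': (1 4 3 2 5)
  after r': (1 3 5 4 2)
  after f': (2 4 3 5)
  after r: (1 5 3 2)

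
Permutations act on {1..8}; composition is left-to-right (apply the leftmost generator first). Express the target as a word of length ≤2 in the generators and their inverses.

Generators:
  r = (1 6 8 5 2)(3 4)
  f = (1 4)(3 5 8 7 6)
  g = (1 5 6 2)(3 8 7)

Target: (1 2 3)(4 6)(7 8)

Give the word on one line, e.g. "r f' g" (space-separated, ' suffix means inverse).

r' f'

  after r': (1 2 5 8 6)(3 4)
  after f': (1 2 3)(4 6)(7 8)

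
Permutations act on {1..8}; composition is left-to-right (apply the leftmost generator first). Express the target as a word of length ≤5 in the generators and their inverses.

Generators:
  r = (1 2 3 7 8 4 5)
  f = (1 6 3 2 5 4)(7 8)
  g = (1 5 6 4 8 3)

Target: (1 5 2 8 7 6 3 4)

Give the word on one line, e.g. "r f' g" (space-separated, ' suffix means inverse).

  after f: (1 6 3 2 5 4)(7 8)
  after r: (1 6 7 4 2)
  after f': (2 4 3 6 8 7 5)
  after g: (1 5 2 8 7 6 3 4)

f r f' g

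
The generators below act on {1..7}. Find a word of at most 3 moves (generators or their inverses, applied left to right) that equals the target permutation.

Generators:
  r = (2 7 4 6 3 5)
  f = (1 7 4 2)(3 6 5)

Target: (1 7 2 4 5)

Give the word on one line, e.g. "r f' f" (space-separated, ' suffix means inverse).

r f

  after r: (2 7 4 6 3 5)
  after f: (1 7 2 4 5)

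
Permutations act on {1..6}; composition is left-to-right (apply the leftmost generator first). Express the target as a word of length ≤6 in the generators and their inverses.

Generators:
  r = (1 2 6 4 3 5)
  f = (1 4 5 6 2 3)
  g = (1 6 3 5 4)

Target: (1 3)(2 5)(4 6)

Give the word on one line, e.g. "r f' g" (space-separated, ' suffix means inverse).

f' g' f f

  after f': (1 3 2 6 5 4)
  after g': (1 6 3 2)
  after f: (1 2 4 5 6)
  after f: (1 3)(2 5)(4 6)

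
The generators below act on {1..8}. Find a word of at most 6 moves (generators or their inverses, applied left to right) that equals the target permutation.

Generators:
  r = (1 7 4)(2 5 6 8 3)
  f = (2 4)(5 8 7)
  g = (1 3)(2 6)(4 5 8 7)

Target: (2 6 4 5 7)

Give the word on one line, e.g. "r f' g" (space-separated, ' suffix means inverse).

  after g': (1 3)(2 6)(4 7 8 5)
  after r: (1 2 8 6 5)(3 7)
  after f': (1 4 2 5)(3 8 6 7)
  after r: (2 6 4 5 7)

g' r f' r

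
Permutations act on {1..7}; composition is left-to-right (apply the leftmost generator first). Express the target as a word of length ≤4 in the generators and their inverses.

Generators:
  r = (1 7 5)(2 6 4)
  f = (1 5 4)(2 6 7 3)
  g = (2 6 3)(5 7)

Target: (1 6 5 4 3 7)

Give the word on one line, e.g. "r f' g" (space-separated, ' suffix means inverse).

r f'

  after r: (1 7 5)(2 6 4)
  after f': (1 6 5 4 3 7)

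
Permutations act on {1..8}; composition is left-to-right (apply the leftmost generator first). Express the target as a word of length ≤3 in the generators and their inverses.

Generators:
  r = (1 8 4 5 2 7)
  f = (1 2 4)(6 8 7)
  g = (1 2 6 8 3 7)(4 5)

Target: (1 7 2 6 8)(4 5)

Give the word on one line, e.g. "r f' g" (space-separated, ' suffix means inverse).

r f

  after r: (1 8 4 5 2 7)
  after f: (1 7 2 6 8)(4 5)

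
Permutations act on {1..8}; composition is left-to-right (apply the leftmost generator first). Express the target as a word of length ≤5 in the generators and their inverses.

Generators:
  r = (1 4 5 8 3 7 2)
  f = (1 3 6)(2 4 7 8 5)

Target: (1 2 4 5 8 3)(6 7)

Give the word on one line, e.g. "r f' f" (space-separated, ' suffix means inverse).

r' f r' r'

  after r': (1 2 7 3 8 5 4)
  after f: (1 4 3 5 7 6)(2 8)
  after r': (2 5 3 4 8 7 6)
  after r': (1 2 4 5 8 3)(6 7)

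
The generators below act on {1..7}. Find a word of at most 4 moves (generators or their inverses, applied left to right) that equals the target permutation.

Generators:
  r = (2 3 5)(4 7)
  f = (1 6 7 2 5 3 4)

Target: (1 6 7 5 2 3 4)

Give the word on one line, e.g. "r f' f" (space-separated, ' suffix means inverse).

f r r

  after f: (1 6 7 2 5 3 4)
  after r: (1 6 4)(3 7)
  after r: (1 6 7 5 2 3 4)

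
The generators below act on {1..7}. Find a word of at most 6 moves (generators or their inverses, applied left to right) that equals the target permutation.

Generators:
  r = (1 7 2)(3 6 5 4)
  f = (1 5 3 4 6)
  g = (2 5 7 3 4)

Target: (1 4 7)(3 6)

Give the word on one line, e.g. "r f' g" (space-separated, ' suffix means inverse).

  after r': (1 2 7)(3 4 5 6)
  after f': (1 2 7 6 5 4)
  after g: (1 5 2 3 4)(6 7)
  after f: (1 3 6 7)(2 4 5)
  after g: (1 4 7)(3 6)

r' f' g f g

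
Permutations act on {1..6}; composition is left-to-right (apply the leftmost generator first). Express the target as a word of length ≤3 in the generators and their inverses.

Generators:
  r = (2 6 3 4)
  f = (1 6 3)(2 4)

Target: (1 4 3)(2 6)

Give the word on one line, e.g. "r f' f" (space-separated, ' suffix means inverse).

f r r

  after f: (1 6 3)(2 4)
  after r: (1 3)(4 6)
  after r: (1 4 3)(2 6)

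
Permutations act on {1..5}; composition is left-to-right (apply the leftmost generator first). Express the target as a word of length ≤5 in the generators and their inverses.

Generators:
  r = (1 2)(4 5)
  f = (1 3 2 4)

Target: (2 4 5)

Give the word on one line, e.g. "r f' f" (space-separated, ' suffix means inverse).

f r f r'

  after f: (1 3 2 4)
  after r: (1 3)(2 5 4)
  after f: (1 2 5)
  after r': (2 4 5)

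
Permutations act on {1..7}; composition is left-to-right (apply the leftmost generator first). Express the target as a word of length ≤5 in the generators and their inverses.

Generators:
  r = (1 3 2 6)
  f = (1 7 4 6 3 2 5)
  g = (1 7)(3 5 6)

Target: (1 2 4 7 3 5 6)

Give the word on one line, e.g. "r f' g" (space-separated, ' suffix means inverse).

r g r r f'

  after r: (1 3 2 6)
  after g: (1 5 6 7)(2 3)
  after r: (1 5)(3 6 7)
  after r: (1 5 3)(2 6 7)
  after f': (1 2 4 7 3 5 6)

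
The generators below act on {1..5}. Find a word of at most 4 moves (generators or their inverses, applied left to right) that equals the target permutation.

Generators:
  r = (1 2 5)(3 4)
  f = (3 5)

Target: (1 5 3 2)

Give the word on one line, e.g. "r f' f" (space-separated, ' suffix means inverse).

  after f: (3 5)
  after r: (1 2 5 4 3)
  after r: (1 5 3 2)

f r r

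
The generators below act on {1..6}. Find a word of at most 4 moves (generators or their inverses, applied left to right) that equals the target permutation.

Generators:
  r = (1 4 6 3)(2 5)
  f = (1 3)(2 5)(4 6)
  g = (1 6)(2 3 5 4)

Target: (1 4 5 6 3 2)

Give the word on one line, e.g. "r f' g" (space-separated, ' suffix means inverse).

  after g: (1 6)(2 3 5 4)
  after f: (1 4 5 6 3 2)

g f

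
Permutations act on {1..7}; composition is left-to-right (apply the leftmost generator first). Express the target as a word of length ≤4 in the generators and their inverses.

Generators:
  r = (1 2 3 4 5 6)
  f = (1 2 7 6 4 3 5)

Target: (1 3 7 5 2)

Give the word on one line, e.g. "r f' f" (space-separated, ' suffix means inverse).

r' f r'

  after r': (1 6 5 4 3 2)
  after f: (1 4 5 3 7 6)
  after r': (1 3 7 5 2)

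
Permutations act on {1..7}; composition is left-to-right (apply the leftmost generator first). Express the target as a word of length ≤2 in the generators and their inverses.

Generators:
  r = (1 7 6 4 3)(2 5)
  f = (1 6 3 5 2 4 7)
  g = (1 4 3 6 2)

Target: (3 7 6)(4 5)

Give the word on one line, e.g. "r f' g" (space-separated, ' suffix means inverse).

  after f': (1 7 4 2 5 3 6)
  after r': (3 7 6)(4 5)

f' r'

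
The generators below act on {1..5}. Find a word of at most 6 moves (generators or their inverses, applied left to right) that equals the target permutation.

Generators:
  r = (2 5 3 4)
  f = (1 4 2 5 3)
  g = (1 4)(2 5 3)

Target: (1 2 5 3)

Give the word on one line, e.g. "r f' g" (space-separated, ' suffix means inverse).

  after f: (1 4 2 5 3)
  after g: (2 3 4 5)
  after g: (1 4 3)
  after r: (1 2 5 3)

f g g r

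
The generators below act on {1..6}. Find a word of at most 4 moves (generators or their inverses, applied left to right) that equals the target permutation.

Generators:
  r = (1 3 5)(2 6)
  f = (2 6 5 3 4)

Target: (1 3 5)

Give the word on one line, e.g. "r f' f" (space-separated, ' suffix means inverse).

r' r'

  after r': (1 5 3)(2 6)
  after r': (1 3 5)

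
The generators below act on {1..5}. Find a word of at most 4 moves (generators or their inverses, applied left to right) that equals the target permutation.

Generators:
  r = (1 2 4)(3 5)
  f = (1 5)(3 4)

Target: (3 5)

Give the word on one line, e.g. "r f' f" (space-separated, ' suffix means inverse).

r' r' r'

  after r': (1 4 2)(3 5)
  after r': (1 2 4)
  after r': (3 5)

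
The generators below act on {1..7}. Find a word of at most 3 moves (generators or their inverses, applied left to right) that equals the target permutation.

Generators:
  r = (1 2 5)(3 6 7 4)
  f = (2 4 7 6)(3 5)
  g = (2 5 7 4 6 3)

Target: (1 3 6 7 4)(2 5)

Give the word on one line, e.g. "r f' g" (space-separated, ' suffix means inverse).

  after f': (2 6 7 4)(3 5)
  after r': (1 5 4)(2 3)
  after f': (1 3 6 7 4)(2 5)

f' r' f'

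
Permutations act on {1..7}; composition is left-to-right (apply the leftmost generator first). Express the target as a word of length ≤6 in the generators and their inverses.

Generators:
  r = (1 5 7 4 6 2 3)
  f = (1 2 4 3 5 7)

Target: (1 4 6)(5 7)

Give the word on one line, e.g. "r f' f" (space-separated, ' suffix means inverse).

  after f': (1 7 5 3 4 2)
  after r': (1 5 2 3 7)(4 6)
  after f': (1 3 5)(2 4 6)
  after f': (1 4 6)(5 7)

f' r' f' f'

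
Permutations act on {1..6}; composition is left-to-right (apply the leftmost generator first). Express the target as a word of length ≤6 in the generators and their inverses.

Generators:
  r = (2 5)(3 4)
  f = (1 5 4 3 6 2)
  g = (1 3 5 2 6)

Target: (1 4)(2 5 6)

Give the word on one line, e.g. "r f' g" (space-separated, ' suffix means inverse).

  after r': (2 5)(3 4)
  after f: (1 5)(2 4 6)
  after f: (1 4 2 3 6)
  after r': (1 3 6)(2 4 5)
  after f': (1 4)(2 5 6)

r' f f r' f'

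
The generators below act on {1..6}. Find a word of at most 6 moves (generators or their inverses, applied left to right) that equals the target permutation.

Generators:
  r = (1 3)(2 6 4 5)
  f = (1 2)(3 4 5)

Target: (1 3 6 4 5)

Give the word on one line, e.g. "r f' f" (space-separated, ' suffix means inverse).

r' f r f

  after r': (1 3)(2 5 4 6)
  after f: (1 4 6)(2 3)
  after r: (1 5 2)(3 6)
  after f: (1 3 6 4 5)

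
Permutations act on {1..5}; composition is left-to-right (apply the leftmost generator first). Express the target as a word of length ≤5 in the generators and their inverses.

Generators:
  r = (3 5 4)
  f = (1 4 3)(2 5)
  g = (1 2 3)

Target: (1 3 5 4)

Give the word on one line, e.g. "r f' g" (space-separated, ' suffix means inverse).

r' g r f' r'

  after r': (3 4 5)
  after g: (1 2 3 4 5)
  after r: (1 2 5)
  after f': (1 5 3 4)
  after r': (1 3 5 4)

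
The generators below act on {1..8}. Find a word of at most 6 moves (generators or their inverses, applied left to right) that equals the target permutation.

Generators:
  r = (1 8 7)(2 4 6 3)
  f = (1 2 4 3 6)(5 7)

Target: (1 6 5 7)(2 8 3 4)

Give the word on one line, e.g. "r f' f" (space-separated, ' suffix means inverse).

  after f: (1 2 4 3 6)(5 7)
  after r': (1 3 4 6 7 5 8)
  after f': (1 4 3 2)(5 8 6)
  after r: (1 6 5 7)(2 8 3 4)

f r' f' r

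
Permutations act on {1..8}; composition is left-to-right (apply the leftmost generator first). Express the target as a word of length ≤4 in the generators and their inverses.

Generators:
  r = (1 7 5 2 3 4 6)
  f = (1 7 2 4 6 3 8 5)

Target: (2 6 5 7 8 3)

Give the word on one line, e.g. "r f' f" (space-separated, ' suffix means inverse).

r f'

  after r: (1 7 5 2 3 4 6)
  after f': (2 6 5 7 8 3)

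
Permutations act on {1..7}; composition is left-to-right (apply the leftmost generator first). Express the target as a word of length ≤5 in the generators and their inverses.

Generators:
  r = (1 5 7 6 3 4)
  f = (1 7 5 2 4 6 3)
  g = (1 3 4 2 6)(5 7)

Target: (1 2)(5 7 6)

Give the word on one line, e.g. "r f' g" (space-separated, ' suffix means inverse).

  after f': (1 3 6 4 2 5 7)
  after g: (1 4 6 2 7 3)
  after f': (1 2)(5 7 6)

f' g f'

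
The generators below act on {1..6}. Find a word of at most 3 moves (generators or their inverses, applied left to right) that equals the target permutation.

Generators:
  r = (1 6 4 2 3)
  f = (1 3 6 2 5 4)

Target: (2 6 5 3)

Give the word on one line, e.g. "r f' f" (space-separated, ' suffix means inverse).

  after r: (1 6 4 2 3)
  after f': (1 3 4 6 5 2)
  after r: (2 6 5 3)

r f' r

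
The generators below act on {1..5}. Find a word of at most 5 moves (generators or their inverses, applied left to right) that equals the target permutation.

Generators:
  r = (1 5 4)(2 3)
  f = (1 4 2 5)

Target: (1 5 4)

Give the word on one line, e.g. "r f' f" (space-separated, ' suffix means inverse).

f' r r f'

  after f': (1 5 2 4)
  after r: (1 4 5 3 2)
  after r: (2 5)
  after f': (1 5 4)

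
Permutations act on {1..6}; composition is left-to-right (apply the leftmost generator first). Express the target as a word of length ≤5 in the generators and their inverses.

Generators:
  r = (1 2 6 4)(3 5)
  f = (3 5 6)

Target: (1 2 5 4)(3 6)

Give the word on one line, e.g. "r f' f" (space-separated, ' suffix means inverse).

f r f'

  after f: (3 5 6)
  after r: (1 2 6 5 4)
  after f': (1 2 5 4)(3 6)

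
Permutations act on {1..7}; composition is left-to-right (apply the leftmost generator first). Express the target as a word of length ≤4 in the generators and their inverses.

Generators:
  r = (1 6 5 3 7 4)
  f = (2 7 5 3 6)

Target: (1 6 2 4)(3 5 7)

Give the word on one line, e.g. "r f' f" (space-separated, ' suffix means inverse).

f r

  after f: (2 7 5 3 6)
  after r: (1 6 2 4)(3 5 7)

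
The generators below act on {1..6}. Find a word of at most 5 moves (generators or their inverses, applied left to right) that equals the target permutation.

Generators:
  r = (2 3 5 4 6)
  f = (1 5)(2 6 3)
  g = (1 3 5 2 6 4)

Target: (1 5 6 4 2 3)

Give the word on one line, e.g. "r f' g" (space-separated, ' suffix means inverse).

g' f' f' r'

  after g': (1 4 6 2 5 3)
  after f': (1 4 2)(3 5 6)
  after f': (1 4 3)(2 5)
  after r': (1 5 6 4 2 3)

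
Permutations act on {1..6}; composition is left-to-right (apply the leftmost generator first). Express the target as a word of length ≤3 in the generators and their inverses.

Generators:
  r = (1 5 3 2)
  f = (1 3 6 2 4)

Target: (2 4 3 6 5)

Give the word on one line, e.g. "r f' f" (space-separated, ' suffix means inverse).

f r r

  after f: (1 3 6 2 4)
  after r: (1 2 4 5 3 6)
  after r: (2 4 3 6 5)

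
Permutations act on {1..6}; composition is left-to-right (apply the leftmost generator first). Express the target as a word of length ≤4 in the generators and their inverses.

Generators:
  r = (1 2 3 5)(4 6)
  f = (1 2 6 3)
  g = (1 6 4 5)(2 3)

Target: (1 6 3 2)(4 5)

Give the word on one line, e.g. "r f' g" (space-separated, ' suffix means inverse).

  after g: (1 6 4 5)(2 3)
  after g: (1 4)(5 6)
  after r': (1 6 3 2)(4 5)

g g r'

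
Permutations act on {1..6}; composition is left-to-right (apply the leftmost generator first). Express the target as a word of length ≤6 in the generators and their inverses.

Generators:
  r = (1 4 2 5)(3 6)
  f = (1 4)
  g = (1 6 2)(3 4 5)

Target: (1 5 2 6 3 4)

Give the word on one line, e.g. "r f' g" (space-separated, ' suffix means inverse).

g f' g g r'

  after g: (1 6 2)(3 4 5)
  after f': (1 6 2 4 5 3)
  after g: (1 2 5 4 3 6)
  after g: (2 3)
  after r': (1 5 2 6 3 4)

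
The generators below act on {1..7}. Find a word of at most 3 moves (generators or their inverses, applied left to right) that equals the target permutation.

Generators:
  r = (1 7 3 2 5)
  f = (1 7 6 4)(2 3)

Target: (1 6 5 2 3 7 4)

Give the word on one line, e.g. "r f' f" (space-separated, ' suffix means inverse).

  after f': (1 4 6 7)(2 3)
  after f': (1 6)(4 7)
  after r': (1 6 5 2 3 7 4)

f' f' r'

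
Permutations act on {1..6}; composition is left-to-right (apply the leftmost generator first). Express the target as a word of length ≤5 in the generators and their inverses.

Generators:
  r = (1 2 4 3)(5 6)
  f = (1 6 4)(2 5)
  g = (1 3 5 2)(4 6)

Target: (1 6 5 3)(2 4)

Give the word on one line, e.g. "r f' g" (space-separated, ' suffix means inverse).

g' r g

  after g': (1 2 5 3)(4 6)
  after r: (1 4 5)(2 6 3)
  after g: (1 6 5 3)(2 4)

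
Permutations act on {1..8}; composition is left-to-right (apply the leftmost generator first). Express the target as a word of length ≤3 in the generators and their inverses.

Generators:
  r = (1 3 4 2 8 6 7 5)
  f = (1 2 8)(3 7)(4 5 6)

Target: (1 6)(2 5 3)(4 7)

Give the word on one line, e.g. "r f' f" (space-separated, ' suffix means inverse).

  after r': (1 5 7 6 8 2 4 3)
  after f: (1 6)(2 5 3)(4 7)

r' f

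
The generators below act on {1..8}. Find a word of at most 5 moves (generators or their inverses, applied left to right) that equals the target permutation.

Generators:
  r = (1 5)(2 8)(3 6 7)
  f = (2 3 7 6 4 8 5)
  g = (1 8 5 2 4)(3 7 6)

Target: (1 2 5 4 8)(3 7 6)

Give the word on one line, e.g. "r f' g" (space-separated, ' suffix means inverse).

r' g' r'

  after r': (1 5)(2 8)(3 7 6)
  after g': (1 8 5 4 2)
  after r': (1 2 5 4 8)(3 7 6)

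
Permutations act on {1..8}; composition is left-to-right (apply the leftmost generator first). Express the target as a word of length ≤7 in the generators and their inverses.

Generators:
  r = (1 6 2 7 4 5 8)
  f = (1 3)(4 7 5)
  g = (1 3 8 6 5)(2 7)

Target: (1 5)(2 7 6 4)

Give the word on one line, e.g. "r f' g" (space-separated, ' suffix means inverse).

g' f r' f' f'

  after g': (1 5 6 8 3)(2 7)
  after f: (1 4 7 2 5 6 8)
  after r': (1 7 6 5)(2 4)
  after f': (1 4 2 5 3)(6 7)
  after f': (1 5)(2 7 6 4)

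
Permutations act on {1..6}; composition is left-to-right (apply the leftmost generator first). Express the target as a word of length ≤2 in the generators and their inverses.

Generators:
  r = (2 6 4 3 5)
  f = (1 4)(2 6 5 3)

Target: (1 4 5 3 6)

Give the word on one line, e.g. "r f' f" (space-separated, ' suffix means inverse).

r f'

  after r: (2 6 4 3 5)
  after f': (1 4 5 3 6)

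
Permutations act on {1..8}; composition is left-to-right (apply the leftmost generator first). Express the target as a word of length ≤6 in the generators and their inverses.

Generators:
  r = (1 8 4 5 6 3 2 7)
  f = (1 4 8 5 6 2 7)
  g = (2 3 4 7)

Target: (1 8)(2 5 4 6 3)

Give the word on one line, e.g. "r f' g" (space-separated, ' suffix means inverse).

  after r': (1 7 2 3 6 5 4 8)
  after f: (2 3)(4 5 8)
  after g: (2 4 5 8 7)
  after r: (1 8)(2 5 4 6 3)

r' f g r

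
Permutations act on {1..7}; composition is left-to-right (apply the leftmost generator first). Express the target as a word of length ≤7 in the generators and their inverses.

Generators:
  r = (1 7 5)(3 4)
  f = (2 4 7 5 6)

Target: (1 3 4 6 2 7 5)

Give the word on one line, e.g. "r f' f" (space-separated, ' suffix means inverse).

  after f: (2 4 7 5 6)
  after r: (1 7)(2 3 4 5 6)
  after f': (1 4 7)(2 3)
  after r: (1 3 2 4 5)
  after f: (1 3 4 6 2 7 5)

f r f' r f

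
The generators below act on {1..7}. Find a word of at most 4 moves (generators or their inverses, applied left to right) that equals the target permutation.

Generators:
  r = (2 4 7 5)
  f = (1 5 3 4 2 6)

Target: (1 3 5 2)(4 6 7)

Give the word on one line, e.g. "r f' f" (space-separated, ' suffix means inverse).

f f r'

  after f: (1 5 3 4 2 6)
  after f: (1 3 2)(4 6 5)
  after r': (1 3 5 2)(4 6 7)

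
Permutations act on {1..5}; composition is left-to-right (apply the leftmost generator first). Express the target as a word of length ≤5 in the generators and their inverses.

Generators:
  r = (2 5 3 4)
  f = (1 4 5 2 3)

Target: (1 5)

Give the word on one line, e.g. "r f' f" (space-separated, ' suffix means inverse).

  after f': (1 3 2 5 4)
  after f': (1 2 4 3 5)
  after r: (1 5)

f' f' r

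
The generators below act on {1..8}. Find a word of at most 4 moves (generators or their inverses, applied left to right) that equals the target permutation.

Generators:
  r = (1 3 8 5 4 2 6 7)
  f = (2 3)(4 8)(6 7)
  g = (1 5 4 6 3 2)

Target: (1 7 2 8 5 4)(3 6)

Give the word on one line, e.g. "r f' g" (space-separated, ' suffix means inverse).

  after r: (1 3 8 5 4 2 6 7)
  after g': (1 6 7 2 4 3 8)
  after f': (1 7 3 4 2 8)
  after g: (1 7 2 8 5 4)(3 6)

r g' f' g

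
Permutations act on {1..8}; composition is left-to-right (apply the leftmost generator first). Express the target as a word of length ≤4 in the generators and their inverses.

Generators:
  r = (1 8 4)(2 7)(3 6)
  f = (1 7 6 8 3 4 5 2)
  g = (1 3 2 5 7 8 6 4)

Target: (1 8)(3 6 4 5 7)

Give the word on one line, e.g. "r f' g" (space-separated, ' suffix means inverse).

  after g': (1 4 6 8 7 5 2 3)
  after f': (1 3 2 8)(4 7)
  after g': (2 7 6 8 4 5)
  after r: (1 8)(3 6 4 5 7)

g' f' g' r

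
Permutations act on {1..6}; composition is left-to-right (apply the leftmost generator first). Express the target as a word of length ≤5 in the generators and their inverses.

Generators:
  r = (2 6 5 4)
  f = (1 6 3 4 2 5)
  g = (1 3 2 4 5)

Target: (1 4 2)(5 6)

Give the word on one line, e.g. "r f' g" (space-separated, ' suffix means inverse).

r f r g'

  after r: (2 6 5 4)
  after f: (1 6)(2 3 4 5)
  after r: (1 5 6)(2 3)
  after g': (1 4 2)(5 6)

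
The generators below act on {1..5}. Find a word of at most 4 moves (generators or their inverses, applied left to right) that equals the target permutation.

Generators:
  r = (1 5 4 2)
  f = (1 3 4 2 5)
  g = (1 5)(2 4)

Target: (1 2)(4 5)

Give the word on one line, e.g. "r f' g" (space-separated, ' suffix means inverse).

  after r: (1 5 4 2)
  after g': (2 5)
  after r': (1 2)(4 5)

r g' r'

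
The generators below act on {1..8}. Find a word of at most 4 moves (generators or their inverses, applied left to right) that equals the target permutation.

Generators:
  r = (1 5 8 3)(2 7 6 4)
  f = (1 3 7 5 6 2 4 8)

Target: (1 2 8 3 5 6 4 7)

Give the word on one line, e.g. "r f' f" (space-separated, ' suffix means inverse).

  after r: (1 5 8 3)(2 7 6 4)
  after f': (1 7 5 4 6 2 3 8)
  after r': (1 2 8 3 5 6 4 7)

r f' r'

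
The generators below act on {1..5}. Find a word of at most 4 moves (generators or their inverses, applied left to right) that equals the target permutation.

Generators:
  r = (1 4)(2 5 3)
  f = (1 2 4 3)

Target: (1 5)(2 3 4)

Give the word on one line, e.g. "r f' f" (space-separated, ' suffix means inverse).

  after r: (1 4)(2 5 3)
  after f': (1 2 5 4 3)
  after r: (1 5)(2 3 4)

r f' r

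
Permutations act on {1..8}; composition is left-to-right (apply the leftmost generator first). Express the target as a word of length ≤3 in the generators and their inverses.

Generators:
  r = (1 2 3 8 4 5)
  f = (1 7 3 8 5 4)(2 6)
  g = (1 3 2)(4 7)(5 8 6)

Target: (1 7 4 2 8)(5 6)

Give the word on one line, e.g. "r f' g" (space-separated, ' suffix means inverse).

r' r' g

  after r': (1 5 4 8 3 2)
  after r': (1 4 3)(2 5 8)
  after g: (1 7 4 2 8)(5 6)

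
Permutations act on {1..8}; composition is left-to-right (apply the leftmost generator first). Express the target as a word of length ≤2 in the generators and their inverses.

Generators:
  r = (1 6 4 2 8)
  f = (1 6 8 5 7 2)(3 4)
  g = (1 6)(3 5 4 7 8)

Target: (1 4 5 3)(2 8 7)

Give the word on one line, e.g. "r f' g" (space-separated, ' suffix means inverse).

  after g': (1 6)(3 8 7 4 5)
  after r: (1 4 5 3)(2 8 7)

g' r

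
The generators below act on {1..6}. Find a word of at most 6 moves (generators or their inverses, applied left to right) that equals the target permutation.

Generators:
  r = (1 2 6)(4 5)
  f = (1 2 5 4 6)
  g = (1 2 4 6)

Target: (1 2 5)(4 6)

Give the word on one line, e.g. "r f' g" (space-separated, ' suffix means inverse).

f' r' g' r

  after f': (1 6 4 5 2)
  after r': (1 2 6 5)
  after g': (2 4)(5 6)
  after r: (1 2 5)(4 6)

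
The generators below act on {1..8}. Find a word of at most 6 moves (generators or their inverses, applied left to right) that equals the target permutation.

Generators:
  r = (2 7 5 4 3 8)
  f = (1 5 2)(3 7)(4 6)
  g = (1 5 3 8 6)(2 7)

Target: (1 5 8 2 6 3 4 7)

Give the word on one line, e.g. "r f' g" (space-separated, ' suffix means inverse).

f' f' r g' r'

  after f': (1 2 5)(3 7)(4 6)
  after f': (1 5 2)
  after r: (1 4 3 8 2)(5 7)
  after g': (1 4 5 2 6 8 7)
  after r': (1 5 8 2 6 3 4 7)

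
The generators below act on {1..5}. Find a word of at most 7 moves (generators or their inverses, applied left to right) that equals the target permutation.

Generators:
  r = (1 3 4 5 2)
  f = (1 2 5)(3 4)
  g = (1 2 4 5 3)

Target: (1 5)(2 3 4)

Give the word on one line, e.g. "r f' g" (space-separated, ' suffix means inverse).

f g' g' r r

  after f: (1 2 5)(3 4)
  after g': (2 4 5 3)
  after g': (1 3)
  after r: (1 4 5 2)
  after r: (1 5)(2 3 4)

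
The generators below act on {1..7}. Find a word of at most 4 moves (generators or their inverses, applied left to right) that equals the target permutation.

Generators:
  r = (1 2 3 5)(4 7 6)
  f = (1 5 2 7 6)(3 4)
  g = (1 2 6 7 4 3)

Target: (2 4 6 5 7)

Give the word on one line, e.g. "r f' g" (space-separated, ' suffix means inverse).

  after g: (1 2 6 7 4 3)
  after r': (2 7 6 4)(3 5)
  after f: (1 5 4 7)(2 6 3)
  after r: (2 4 6 5 7)

g r' f r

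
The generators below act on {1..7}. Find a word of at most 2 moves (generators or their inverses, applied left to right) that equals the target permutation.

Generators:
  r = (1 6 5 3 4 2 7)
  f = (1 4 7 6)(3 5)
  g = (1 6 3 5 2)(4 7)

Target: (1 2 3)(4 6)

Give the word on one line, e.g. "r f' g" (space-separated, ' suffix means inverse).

g' f

  after g': (1 2 5 3 6)(4 7)
  after f: (1 2 3)(4 6)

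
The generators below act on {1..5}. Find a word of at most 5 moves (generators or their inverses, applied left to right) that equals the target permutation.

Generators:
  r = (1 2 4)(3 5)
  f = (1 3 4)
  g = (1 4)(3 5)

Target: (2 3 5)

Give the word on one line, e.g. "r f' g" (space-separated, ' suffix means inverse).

  after r': (1 4 2)(3 5)
  after f: (2 3 5 4)
  after g': (1 4 2 5)
  after r: (2 3 5)

r' f g' r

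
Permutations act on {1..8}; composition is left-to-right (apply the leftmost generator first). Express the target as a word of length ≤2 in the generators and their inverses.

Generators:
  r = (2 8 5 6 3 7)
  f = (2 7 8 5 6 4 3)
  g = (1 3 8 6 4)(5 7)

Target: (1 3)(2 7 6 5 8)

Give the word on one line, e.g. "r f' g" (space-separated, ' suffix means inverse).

g' f

  after g': (1 4 6 8 3)(5 7)
  after f: (1 3)(2 7 6 5 8)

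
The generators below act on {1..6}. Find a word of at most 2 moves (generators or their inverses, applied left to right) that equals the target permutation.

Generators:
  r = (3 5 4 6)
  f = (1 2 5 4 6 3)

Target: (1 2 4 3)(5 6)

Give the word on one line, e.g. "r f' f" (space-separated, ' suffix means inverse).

f r

  after f: (1 2 5 4 6 3)
  after r: (1 2 4 3)(5 6)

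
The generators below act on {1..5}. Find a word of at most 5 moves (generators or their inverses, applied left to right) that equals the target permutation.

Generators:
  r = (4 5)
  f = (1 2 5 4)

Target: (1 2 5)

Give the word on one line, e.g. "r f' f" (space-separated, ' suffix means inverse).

r' f r' r'

  after r': (4 5)
  after f: (1 2 5)
  after r': (1 2 4 5)
  after r': (1 2 5)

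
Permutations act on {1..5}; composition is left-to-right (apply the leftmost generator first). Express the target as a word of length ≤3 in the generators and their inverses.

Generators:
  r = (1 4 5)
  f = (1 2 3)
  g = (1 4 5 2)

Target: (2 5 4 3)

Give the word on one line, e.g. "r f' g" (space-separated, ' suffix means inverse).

g' f'

  after g': (1 2 5 4)
  after f': (2 5 4 3)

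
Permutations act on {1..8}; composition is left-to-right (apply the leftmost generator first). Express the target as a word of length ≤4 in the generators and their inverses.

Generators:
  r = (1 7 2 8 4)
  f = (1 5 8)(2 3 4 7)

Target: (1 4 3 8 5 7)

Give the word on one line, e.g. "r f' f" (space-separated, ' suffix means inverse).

  after f': (1 8 5)(2 7 4 3)
  after r: (1 4 3 8 5 7)

f' r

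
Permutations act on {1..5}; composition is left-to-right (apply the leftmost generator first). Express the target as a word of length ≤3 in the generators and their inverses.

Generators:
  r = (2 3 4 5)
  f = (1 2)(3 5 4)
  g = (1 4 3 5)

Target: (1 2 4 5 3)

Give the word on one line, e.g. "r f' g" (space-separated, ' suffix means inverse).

  after f: (1 2)(3 5 4)
  after g: (1 2 4 5 3)

f g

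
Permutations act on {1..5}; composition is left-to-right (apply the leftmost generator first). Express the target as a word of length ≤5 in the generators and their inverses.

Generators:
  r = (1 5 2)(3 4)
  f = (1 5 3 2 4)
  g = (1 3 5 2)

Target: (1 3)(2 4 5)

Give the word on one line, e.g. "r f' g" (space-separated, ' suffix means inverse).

  after f: (1 5 3 2 4)
  after g': (1 3 5)(2 4)
  after r: (1 4)(2 3)
  after r: (1 3)(2 4 5)

f g' r r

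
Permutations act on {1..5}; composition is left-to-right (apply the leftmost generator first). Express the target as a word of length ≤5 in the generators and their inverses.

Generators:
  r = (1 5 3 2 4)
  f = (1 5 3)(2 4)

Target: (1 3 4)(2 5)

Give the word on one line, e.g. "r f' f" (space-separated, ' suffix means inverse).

f' r' r' f f

  after f': (1 3 5)(2 4)
  after r': (1 5 4 3)
  after r': (2 3 4 5)
  after f: (1 5 4 3 2)
  after f: (1 3 4)(2 5)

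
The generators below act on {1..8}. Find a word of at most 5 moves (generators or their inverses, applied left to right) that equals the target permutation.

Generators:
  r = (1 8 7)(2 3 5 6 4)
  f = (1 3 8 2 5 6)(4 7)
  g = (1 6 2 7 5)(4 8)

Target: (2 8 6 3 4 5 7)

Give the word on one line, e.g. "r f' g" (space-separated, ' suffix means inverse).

g' f' g r

  after g': (1 5 7 2 6)(4 8)
  after f': (1 2 5 4 3)(7 8)
  after g: (1 7 4 3 6 2)(5 8)
  after r: (2 8 6 3 4 5 7)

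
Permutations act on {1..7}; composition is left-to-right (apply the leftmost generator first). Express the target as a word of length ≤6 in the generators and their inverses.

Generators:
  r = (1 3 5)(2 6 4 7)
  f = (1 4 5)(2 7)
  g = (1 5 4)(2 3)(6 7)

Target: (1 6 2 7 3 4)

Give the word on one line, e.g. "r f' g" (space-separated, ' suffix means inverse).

  after g': (1 4 5)(2 3)(6 7)
  after r: (1 7 4)(2 5 3 6)
  after f': (1 2 4 5 3 6 7)
  after r: (1 6 2 7 3 4)

g' r f' r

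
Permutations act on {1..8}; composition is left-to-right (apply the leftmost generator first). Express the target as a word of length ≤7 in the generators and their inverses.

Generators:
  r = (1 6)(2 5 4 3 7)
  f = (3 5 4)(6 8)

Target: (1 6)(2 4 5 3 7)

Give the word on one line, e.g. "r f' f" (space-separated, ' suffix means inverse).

f r' f r' f'

  after f: (3 5 4)(6 8)
  after r': (1 6 8)(2 7 3)
  after f: (1 8)(2 7 5 4 3)
  after r': (1 8 6)(2 3 7)
  after f': (1 6)(2 4 5 3 7)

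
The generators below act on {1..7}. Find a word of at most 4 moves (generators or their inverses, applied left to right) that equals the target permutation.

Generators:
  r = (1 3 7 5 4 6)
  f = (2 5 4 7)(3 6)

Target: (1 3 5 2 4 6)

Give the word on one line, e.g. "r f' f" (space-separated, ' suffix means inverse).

f r' f'

  after f: (2 5 4 7)(3 6)
  after r': (1 6)(2 7)(3 4)
  after f': (1 3 5 2 4 6)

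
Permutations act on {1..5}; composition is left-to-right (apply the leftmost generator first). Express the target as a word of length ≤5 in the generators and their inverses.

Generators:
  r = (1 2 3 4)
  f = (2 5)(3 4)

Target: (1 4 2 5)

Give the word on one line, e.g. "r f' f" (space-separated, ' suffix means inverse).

r r f r' f

  after r: (1 2 3 4)
  after r: (1 3)(2 4)
  after f: (1 4 5 2 3)
  after r': (1 3 4 5)
  after f: (1 4 2 5)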